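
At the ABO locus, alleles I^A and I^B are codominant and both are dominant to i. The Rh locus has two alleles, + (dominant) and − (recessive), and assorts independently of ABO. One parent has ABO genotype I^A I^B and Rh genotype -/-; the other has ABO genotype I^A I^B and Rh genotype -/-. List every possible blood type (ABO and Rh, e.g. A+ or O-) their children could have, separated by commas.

Gametes from I^A I^B × I^A I^B give offspring ABO genotypes I^A I^A, I^A I^B, I^B I^B, i.e. phenotypes A, B, AB.
Rh cross -/- × -/- → phenotypes Rh-.
Combining independently: A-, B-, AB-.

A-, B-, AB-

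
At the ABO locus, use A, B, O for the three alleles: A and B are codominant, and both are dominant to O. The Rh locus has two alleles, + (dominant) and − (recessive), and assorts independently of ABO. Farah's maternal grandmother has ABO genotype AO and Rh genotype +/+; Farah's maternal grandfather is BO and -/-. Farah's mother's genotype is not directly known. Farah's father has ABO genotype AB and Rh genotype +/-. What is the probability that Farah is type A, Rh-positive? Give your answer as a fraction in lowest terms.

Farah's mother's ABO genotype from AO × BO: 1/4 AB, 1/4 AO, 1/4 BO, 1/4 OO.
Crossing each possibility with the father AB and summing P(type A): 1/4·1/4 + 1/4·1/2 + 1/4·1/4 + 1/4·1/2 = 3/8.
Similarly for Rh via the mother's Rh distribution: P(Rh+) = 3/4.
Independent loci: 3/8 × 3/4 = 9/32.

9/32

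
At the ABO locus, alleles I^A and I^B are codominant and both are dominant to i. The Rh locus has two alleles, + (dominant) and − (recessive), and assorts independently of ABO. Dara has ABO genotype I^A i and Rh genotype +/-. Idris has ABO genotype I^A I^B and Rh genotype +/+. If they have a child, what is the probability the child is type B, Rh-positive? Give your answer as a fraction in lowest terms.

1/4

ABO cross I^A i × I^A I^B → offspring phenotypes: 1/2 A, 1/4 B, 1/4 AB.
Rh cross +/- × +/+ → 1 Rh+.
Independent loci: P(type B, Rh-positive) = 1/4 × 1 = 1/4.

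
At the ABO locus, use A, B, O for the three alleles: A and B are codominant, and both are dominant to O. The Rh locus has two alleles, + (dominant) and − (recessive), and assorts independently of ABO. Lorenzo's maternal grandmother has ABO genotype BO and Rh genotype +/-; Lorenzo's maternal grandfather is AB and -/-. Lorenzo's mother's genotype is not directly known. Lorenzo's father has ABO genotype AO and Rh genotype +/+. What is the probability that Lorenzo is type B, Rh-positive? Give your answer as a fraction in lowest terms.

Lorenzo's mother's ABO genotype from BO × AB: 1/4 AB, 1/4 AO, 1/4 BB, 1/4 BO.
Crossing each possibility with the father AO and summing P(type B): 1/4·1/4 + 1/4·0 + 1/4·1/2 + 1/4·1/4 = 1/4.
Similarly for Rh via the mother's Rh distribution: P(Rh+) = 1.
Independent loci: 1/4 × 1 = 1/4.

1/4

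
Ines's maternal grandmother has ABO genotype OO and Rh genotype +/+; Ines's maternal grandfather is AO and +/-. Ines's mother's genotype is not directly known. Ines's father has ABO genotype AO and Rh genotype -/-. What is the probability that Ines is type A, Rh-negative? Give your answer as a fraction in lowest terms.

5/32

Ines's mother's ABO genotype from OO × AO: 1/2 AO, 1/2 OO.
Crossing each possibility with the father AO and summing P(type A): 1/2·3/4 + 1/2·1/2 = 5/8.
Similarly for Rh via the mother's Rh distribution: P(Rh-) = 1/4.
Independent loci: 5/8 × 1/4 = 5/32.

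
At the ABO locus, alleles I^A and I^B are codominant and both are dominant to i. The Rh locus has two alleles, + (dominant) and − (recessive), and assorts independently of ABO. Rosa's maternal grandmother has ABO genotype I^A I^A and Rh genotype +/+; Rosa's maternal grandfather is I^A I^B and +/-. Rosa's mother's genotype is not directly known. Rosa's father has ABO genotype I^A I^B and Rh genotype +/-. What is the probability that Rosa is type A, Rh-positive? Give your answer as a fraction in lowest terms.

21/64

Rosa's mother's ABO genotype from I^A I^A × I^A I^B: 1/2 I^A I^A, 1/2 I^A I^B.
Crossing each possibility with the father I^A I^B and summing P(type A): 1/2·1/2 + 1/2·1/4 = 3/8.
Similarly for Rh via the mother's Rh distribution: P(Rh+) = 7/8.
Independent loci: 3/8 × 7/8 = 21/64.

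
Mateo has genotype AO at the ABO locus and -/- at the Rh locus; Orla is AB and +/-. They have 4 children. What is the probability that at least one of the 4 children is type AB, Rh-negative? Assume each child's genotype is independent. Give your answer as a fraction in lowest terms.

ABO cross AO × AB → 1/2 A, 1/4 B, 1/4 AB.
Rh cross -/- × +/- → 1/2 Rh+, 1/2 Rh-; so P(type AB, Rh-negative) = 1/4 × 1/2 = 1/8 per child.
P(none) = (7/8)^4 = 2401/4096; P(at least one) = 1 − 2401/4096 = 1695/4096.

1695/4096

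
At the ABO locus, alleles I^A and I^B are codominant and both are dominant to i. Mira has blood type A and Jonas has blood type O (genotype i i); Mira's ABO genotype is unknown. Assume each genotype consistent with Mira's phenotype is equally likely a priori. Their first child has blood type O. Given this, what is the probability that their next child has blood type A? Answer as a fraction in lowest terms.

1/2

Possible genotypes: Mira ∈ {I^A I^A, I^A i}; Jonas ∈ {i i}.
Weight each parental genotype pair by prior × P(type-O child):
  I^A i × i i: posterior weight 1; P(next child type A) = 1/2.
Weighted sum = 1/2.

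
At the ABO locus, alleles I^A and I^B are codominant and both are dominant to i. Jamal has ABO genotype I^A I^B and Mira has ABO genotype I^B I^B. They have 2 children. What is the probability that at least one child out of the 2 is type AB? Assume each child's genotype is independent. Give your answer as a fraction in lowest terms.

ABO cross I^A I^B × I^B I^B → 1/2 B, 1/2 AB.
So P(type AB) = 1/2 per child.
P(none) = (1/2)^2 = 1/4; P(at least one) = 1 − 1/4 = 3/4.

3/4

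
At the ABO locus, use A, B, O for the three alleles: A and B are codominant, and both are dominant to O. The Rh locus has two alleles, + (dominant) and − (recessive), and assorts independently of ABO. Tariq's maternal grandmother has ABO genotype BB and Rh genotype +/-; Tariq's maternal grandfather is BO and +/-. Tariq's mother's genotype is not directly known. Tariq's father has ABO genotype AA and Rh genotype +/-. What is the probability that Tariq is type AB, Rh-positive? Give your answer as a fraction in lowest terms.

9/16

Tariq's mother's ABO genotype from BB × BO: 1/2 BB, 1/2 BO.
Crossing each possibility with the father AA and summing P(type AB): 1/2·1 + 1/2·1/2 = 3/4.
Similarly for Rh via the mother's Rh distribution: P(Rh+) = 3/4.
Independent loci: 3/4 × 3/4 = 9/16.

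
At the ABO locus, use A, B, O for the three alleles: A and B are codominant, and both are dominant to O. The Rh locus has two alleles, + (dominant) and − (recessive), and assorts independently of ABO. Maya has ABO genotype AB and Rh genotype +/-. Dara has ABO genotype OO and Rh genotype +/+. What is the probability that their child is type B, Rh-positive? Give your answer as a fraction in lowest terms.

1/2

ABO cross AB × OO → offspring phenotypes: 1/2 A, 1/2 B.
Rh cross +/- × +/+ → 1 Rh+.
Independent loci: P(type B, Rh-positive) = 1/2 × 1 = 1/2.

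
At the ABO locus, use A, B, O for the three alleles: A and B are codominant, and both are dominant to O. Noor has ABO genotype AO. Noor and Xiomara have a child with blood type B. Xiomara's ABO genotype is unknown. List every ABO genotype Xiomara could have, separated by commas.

AB, BB, BO

For each candidate genotype of Xiomara, check whether crossing it with AO can produce every observed child phenotype.
  AA → possible child types {A} ✗
  AB → possible child types {A, B, AB} ✓
  AO → possible child types {O, A} ✗
  BB → possible child types {B, AB} ✓
  BO → possible child types {O, A, B, AB} ✓
  OO → possible child types {O, A} ✗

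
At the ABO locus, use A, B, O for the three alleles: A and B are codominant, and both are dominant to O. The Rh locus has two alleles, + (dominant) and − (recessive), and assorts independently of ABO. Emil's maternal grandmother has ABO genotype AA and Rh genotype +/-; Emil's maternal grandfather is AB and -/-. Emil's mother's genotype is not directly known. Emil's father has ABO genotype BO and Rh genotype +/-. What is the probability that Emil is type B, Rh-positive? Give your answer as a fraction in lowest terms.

5/32

Emil's mother's ABO genotype from AA × AB: 1/2 AA, 1/2 AB.
Crossing each possibility with the father BO and summing P(type B): 1/2·0 + 1/2·1/2 = 1/4.
Similarly for Rh via the mother's Rh distribution: P(Rh+) = 5/8.
Independent loci: 1/4 × 5/8 = 5/32.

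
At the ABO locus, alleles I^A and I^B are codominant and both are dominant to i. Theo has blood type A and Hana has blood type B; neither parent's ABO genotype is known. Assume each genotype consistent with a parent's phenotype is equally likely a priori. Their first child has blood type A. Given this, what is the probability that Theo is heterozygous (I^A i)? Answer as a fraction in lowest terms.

1/3

Possible genotypes: Theo ∈ {I^A I^A, I^A i}; Hana ∈ {I^B I^B, I^B i}.
Weight each parental genotype pair by prior × P(type-A child):
  I^A I^A × I^B i: posterior weight 2/3.
  I^A i × I^B i: posterior weight 1/3.
Sum the posterior weight over pairs where Theo is I^A i: 1/3.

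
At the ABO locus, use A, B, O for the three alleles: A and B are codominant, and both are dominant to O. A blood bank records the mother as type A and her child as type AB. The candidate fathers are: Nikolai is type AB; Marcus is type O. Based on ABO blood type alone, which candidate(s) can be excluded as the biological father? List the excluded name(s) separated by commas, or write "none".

A candidate is excluded only if no genotype consistent with his phenotype could produce a type AB child with a type A mother.
Marcus (type O): no genotype consistent with that phenotype can produce a type-AB child with a type-A mother.

Marcus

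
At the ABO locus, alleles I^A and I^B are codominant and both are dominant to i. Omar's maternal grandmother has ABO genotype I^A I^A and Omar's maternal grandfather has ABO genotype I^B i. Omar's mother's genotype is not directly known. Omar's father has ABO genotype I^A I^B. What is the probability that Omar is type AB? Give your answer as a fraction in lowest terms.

Omar's mother's ABO genotype from I^A I^A × I^B i: 1/2 I^A I^B, 1/2 I^A i.
Crossing each possibility with the father I^A I^B and summing P(type AB): 1/2·1/2 + 1/2·1/4 = 3/8.

3/8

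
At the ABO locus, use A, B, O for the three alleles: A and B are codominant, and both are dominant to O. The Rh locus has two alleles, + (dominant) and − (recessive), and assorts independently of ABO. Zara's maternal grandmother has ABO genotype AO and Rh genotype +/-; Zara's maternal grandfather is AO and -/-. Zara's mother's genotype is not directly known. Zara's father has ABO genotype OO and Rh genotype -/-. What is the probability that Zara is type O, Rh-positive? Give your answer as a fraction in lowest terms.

1/8

Zara's mother's ABO genotype from AO × AO: 1/4 AA, 1/2 AO, 1/4 OO.
Crossing each possibility with the father OO and summing P(type O): 1/4·0 + 1/2·1/2 + 1/4·1 = 1/2.
Similarly for Rh via the mother's Rh distribution: P(Rh+) = 1/4.
Independent loci: 1/2 × 1/4 = 1/8.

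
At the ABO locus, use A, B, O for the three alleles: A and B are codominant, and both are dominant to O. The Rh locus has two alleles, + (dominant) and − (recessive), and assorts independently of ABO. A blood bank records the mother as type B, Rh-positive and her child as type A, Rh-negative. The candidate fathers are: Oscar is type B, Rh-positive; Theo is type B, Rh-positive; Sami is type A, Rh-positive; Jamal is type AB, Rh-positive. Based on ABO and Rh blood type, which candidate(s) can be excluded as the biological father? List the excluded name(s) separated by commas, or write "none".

A candidate is excluded only if no genotype consistent with his phenotype could produce a type A, Rh-negative child with a type B, Rh-positive mother.
Oscar (type B, Rh+): no genotype consistent with that phenotype can produce a type-A Rh- child with a type-B mother.
Theo (type B, Rh+): no genotype consistent with that phenotype can produce a type-A Rh- child with a type-B mother.

Oscar, Theo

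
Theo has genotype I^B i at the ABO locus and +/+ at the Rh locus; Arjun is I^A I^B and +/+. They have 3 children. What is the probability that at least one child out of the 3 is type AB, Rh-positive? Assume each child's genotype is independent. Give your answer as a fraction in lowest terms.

ABO cross I^B i × I^A I^B → 1/4 A, 1/2 B, 1/4 AB.
Rh cross +/+ × +/+ → 1 Rh+; so P(type AB, Rh-positive) = 1/4 × 1 = 1/4 per child.
P(none) = (3/4)^3 = 27/64; P(at least one) = 1 − 27/64 = 37/64.

37/64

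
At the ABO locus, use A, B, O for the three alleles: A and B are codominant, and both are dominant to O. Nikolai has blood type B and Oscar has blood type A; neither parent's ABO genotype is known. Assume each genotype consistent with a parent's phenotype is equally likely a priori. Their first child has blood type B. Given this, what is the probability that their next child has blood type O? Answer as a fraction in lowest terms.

1/12

Possible genotypes: Nikolai ∈ {BB, BO}; Oscar ∈ {AA, AO}.
Weight each parental genotype pair by prior × P(type-B child):
  BB × AO: posterior weight 2/3; P(next child type O) = 0.
  BO × AO: posterior weight 1/3; P(next child type O) = 1/4.
Weighted sum = 1/12.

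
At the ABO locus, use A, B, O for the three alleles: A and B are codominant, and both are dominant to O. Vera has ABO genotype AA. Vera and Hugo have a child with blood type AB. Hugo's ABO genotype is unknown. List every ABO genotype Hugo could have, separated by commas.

AB, BB, BO

For each candidate genotype of Hugo, check whether crossing it with AA can produce every observed child phenotype.
  AA → possible child types {A} ✗
  AB → possible child types {A, AB} ✓
  AO → possible child types {A} ✗
  BB → possible child types {AB} ✓
  BO → possible child types {A, AB} ✓
  OO → possible child types {A} ✗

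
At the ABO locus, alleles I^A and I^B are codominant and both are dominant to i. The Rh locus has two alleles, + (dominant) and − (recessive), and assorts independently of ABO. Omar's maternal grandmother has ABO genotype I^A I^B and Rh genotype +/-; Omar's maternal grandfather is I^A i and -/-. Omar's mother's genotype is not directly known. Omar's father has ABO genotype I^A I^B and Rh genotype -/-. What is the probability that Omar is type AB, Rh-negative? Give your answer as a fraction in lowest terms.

9/32

Omar's mother's ABO genotype from I^A I^B × I^A i: 1/4 I^A I^A, 1/4 I^A I^B, 1/4 I^A i, 1/4 I^B i.
Crossing each possibility with the father I^A I^B and summing P(type AB): 1/4·1/2 + 1/4·1/2 + 1/4·1/4 + 1/4·1/4 = 3/8.
Similarly for Rh via the mother's Rh distribution: P(Rh-) = 3/4.
Independent loci: 3/8 × 3/4 = 9/32.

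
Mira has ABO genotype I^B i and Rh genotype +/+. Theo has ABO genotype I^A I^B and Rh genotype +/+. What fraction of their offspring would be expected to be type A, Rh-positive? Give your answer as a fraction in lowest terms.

1/4

ABO cross I^B i × I^A I^B → offspring phenotypes: 1/4 A, 1/2 B, 1/4 AB.
Rh cross +/+ × +/+ → 1 Rh+.
Independent loci: P(type A, Rh-positive) = 1/4 × 1 = 1/4.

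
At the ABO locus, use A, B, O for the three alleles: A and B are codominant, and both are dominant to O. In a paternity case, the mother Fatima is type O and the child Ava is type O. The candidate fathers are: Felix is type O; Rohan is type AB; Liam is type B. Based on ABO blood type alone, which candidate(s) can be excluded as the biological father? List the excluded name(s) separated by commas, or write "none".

Rohan

A candidate is excluded only if no genotype consistent with his phenotype could produce a type O child with a type O mother.
Rohan (type AB): no genotype consistent with that phenotype can produce a type-O child with a type-O mother.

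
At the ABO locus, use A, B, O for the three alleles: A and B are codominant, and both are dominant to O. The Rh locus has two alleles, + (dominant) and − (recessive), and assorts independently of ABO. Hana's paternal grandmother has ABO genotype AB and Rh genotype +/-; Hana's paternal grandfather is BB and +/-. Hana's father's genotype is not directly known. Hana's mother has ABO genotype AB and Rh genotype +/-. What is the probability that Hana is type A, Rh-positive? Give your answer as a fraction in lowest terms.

Hana's father's ABO genotype from AB × BB: 1/2 AB, 1/2 BB.
Crossing each possibility with the mother AB and summing P(type A): 1/2·1/4 + 1/2·0 = 1/8.
Similarly for Rh via the father's Rh distribution: P(Rh+) = 3/4.
Independent loci: 1/8 × 3/4 = 3/32.

3/32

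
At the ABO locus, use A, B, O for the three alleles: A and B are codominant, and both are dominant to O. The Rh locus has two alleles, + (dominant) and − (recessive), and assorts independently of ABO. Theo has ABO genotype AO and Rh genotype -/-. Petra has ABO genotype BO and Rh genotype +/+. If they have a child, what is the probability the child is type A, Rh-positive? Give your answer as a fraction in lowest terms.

1/4

ABO cross AO × BO → offspring phenotypes: 1/4 O, 1/4 A, 1/4 B, 1/4 AB.
Rh cross -/- × +/+ → 1 Rh+.
Independent loci: P(type A, Rh-positive) = 1/4 × 1 = 1/4.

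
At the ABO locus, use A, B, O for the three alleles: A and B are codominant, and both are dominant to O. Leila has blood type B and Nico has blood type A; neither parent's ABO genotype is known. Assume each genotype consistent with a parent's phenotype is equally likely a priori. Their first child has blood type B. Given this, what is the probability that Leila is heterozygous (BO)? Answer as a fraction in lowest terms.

Possible genotypes: Leila ∈ {BB, BO}; Nico ∈ {AA, AO}.
Weight each parental genotype pair by prior × P(type-B child):
  BB × AO: posterior weight 2/3.
  BO × AO: posterior weight 1/3.
Sum the posterior weight over pairs where Leila is BO: 1/3.

1/3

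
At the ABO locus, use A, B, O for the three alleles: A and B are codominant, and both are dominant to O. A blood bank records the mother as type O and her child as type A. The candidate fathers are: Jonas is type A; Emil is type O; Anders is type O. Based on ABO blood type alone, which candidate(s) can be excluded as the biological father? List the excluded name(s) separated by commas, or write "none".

Emil, Anders

A candidate is excluded only if no genotype consistent with his phenotype could produce a type A child with a type O mother.
Emil (type O): no genotype consistent with that phenotype can produce a type-A child with a type-O mother.
Anders (type O): no genotype consistent with that phenotype can produce a type-A child with a type-O mother.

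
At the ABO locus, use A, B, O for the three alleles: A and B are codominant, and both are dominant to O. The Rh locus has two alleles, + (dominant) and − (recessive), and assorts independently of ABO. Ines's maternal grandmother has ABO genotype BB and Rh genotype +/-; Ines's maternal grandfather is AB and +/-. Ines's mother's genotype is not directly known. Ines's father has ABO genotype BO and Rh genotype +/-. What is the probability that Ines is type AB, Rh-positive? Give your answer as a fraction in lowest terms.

Ines's mother's ABO genotype from BB × AB: 1/2 AB, 1/2 BB.
Crossing each possibility with the father BO and summing P(type AB): 1/2·1/4 + 1/2·0 = 1/8.
Similarly for Rh via the mother's Rh distribution: P(Rh+) = 3/4.
Independent loci: 1/8 × 3/4 = 3/32.

3/32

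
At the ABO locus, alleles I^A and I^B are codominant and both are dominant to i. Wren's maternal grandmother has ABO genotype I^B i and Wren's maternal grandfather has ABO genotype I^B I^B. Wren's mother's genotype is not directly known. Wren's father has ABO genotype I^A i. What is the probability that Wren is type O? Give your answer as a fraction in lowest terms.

Wren's mother's ABO genotype from I^B i × I^B I^B: 1/2 I^B I^B, 1/2 I^B i.
Crossing each possibility with the father I^A i and summing P(type O): 1/2·0 + 1/2·1/4 = 1/8.

1/8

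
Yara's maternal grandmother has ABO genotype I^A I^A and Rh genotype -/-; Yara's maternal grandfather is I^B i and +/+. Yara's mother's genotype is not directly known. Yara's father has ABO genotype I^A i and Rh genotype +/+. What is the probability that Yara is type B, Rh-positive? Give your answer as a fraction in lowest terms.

Yara's mother's ABO genotype from I^A I^A × I^B i: 1/2 I^A I^B, 1/2 I^A i.
Crossing each possibility with the father I^A i and summing P(type B): 1/2·1/4 + 1/2·0 = 1/8.
Similarly for Rh via the mother's Rh distribution: P(Rh+) = 1.
Independent loci: 1/8 × 1 = 1/8.

1/8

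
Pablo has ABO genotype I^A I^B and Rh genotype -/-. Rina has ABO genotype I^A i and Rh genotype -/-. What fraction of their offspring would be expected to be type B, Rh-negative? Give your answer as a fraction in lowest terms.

1/4

ABO cross I^A I^B × I^A i → offspring phenotypes: 1/2 A, 1/4 B, 1/4 AB.
Rh cross -/- × -/- → 1 Rh-.
Independent loci: P(type B, Rh-negative) = 1/4 × 1 = 1/4.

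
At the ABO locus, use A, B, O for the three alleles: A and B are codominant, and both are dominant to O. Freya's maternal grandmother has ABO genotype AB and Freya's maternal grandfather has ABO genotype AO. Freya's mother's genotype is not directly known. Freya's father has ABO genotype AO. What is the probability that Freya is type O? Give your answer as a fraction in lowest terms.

1/8

Freya's mother's ABO genotype from AB × AO: 1/4 AA, 1/4 AB, 1/4 AO, 1/4 BO.
Crossing each possibility with the father AO and summing P(type O): 1/4·0 + 1/4·0 + 1/4·1/4 + 1/4·1/4 = 1/8.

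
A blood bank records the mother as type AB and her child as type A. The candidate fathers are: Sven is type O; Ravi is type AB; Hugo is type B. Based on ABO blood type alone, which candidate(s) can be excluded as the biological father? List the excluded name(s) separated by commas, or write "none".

A candidate is excluded only if no genotype consistent with his phenotype could produce a type A child with a type AB mother.
Every candidate has at least one consistent genotype combination, so none can be excluded.

none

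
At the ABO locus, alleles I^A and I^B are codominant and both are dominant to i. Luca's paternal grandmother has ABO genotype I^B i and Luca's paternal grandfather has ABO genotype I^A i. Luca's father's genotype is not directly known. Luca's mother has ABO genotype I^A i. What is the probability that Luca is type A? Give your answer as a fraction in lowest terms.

Luca's father's ABO genotype from I^B i × I^A i: 1/4 I^A I^B, 1/4 I^A i, 1/4 I^B i, 1/4 i i.
Crossing each possibility with the mother I^A i and summing P(type A): 1/4·1/2 + 1/4·3/4 + 1/4·1/4 + 1/4·1/2 = 1/2.

1/2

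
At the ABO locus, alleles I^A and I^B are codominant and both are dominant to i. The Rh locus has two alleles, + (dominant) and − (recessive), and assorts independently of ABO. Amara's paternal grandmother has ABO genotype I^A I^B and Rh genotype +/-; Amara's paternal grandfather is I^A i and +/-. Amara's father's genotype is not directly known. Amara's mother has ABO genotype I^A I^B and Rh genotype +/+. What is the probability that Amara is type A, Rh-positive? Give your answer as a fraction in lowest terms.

Amara's father's ABO genotype from I^A I^B × I^A i: 1/4 I^A I^A, 1/4 I^A I^B, 1/4 I^A i, 1/4 I^B i.
Crossing each possibility with the mother I^A I^B and summing P(type A): 1/4·1/2 + 1/4·1/4 + 1/4·1/2 + 1/4·1/4 = 3/8.
Similarly for Rh via the father's Rh distribution: P(Rh+) = 1.
Independent loci: 3/8 × 1 = 3/8.

3/8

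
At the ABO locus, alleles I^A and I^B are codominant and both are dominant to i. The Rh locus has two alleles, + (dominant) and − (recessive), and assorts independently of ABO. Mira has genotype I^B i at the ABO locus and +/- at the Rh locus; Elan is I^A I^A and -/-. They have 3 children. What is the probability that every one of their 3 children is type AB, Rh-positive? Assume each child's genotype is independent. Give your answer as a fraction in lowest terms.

ABO cross I^B i × I^A I^A → 1/2 A, 1/2 AB.
Rh cross +/- × -/- → 1/2 Rh+, 1/2 Rh-; so P(type AB, Rh-positive) = 1/2 × 1/2 = 1/4 per child.
All 3 independent: (1/4)^3 = 1/64.

1/64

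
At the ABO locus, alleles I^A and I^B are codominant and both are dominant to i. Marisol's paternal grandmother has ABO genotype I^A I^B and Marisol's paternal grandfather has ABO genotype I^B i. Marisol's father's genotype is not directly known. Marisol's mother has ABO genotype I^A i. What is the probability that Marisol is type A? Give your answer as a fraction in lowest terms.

Marisol's father's ABO genotype from I^A I^B × I^B i: 1/4 I^A I^B, 1/4 I^A i, 1/4 I^B I^B, 1/4 I^B i.
Crossing each possibility with the mother I^A i and summing P(type A): 1/4·1/2 + 1/4·3/4 + 1/4·0 + 1/4·1/4 = 3/8.

3/8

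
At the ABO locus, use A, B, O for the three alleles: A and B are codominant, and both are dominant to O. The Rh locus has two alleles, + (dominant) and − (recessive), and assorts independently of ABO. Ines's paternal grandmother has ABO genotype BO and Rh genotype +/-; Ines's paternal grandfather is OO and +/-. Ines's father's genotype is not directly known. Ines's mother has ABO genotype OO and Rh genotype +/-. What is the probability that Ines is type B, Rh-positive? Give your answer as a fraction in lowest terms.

Ines's father's ABO genotype from BO × OO: 1/2 BO, 1/2 OO.
Crossing each possibility with the mother OO and summing P(type B): 1/2·1/2 + 1/2·0 = 1/4.
Similarly for Rh via the father's Rh distribution: P(Rh+) = 3/4.
Independent loci: 1/4 × 3/4 = 3/16.

3/16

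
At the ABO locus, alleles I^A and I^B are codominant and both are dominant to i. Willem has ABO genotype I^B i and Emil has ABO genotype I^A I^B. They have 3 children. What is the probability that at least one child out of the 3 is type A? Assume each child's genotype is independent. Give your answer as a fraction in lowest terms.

37/64

ABO cross I^B i × I^A I^B → 1/4 A, 1/2 B, 1/4 AB.
So P(type A) = 1/4 per child.
P(none) = (3/4)^3 = 27/64; P(at least one) = 1 − 27/64 = 37/64.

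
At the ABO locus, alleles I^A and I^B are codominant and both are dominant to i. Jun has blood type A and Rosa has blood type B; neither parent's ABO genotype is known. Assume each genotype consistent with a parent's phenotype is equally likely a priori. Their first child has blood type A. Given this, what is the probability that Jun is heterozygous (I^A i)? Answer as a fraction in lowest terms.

1/3

Possible genotypes: Jun ∈ {I^A I^A, I^A i}; Rosa ∈ {I^B I^B, I^B i}.
Weight each parental genotype pair by prior × P(type-A child):
  I^A I^A × I^B i: posterior weight 2/3.
  I^A i × I^B i: posterior weight 1/3.
Sum the posterior weight over pairs where Jun is I^A i: 1/3.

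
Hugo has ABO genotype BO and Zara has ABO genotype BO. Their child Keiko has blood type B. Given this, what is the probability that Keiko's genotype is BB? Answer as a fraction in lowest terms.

Cross BO × BO → 1/4 BB, 1/2 BO, 1/4 OO.
Type-B genotypes among offspring: BB (1/4), BO (1/2); total 3/4.
P(BB | type B) = (1/4) / (3/4) = 1/3.

1/3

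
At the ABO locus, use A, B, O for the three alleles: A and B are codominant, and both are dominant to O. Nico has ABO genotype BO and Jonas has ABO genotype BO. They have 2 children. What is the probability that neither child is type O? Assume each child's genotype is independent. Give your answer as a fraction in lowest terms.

ABO cross BO × BO → 1/4 O, 3/4 B.
So P(type O) = 1/4 per child.
P(not type O) = 3/4 for one child; (3/4)^2 = 9/16.

9/16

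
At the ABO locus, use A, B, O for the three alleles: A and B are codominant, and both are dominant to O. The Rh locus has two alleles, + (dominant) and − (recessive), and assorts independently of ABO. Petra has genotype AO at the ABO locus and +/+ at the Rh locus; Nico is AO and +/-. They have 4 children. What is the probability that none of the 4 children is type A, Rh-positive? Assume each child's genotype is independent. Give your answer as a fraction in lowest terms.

ABO cross AO × AO → 1/4 O, 3/4 A.
Rh cross +/+ × +/- → 1 Rh+; so P(type A, Rh-positive) = 3/4 × 1 = 3/4 per child.
P(not type A, Rh-positive) = 1/4 for one child; (1/4)^4 = 1/256.

1/256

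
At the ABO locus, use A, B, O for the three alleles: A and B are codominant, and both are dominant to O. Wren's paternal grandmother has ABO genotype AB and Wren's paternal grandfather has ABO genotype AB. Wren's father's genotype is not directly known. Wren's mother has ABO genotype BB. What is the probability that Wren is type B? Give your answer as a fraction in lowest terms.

1/2

Wren's father's ABO genotype from AB × AB: 1/4 AA, 1/2 AB, 1/4 BB.
Crossing each possibility with the mother BB and summing P(type B): 1/4·0 + 1/2·1/2 + 1/4·1 = 1/2.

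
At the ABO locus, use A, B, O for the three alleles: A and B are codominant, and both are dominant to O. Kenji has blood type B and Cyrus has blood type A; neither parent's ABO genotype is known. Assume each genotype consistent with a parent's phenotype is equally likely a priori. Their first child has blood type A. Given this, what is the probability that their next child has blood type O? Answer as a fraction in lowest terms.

Possible genotypes: Kenji ∈ {BB, BO}; Cyrus ∈ {AA, AO}.
Weight each parental genotype pair by prior × P(type-A child):
  BO × AA: posterior weight 2/3; P(next child type O) = 0.
  BO × AO: posterior weight 1/3; P(next child type O) = 1/4.
Weighted sum = 1/12.

1/12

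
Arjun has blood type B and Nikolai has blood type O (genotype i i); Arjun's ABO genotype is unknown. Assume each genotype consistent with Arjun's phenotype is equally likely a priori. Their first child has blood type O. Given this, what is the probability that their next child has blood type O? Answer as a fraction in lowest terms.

1/2

Possible genotypes: Arjun ∈ {I^B I^B, I^B i}; Nikolai ∈ {i i}.
Weight each parental genotype pair by prior × P(type-O child):
  I^B i × i i: posterior weight 1; P(next child type O) = 1/2.
Weighted sum = 1/2.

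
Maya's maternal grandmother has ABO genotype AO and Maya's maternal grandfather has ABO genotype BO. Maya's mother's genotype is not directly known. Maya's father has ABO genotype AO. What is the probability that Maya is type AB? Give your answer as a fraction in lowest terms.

Maya's mother's ABO genotype from AO × BO: 1/4 AB, 1/4 AO, 1/4 BO, 1/4 OO.
Crossing each possibility with the father AO and summing P(type AB): 1/4·1/4 + 1/4·0 + 1/4·1/4 + 1/4·0 = 1/8.

1/8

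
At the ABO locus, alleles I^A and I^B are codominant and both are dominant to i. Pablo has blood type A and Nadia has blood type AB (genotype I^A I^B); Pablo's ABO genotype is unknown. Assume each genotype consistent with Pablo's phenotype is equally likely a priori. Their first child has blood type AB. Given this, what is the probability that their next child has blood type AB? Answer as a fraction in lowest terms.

5/12

Possible genotypes: Pablo ∈ {I^A I^A, I^A i}; Nadia ∈ {I^A I^B}.
Weight each parental genotype pair by prior × P(type-AB child):
  I^A I^A × I^A I^B: posterior weight 2/3; P(next child type AB) = 1/2.
  I^A i × I^A I^B: posterior weight 1/3; P(next child type AB) = 1/4.
Weighted sum = 5/12.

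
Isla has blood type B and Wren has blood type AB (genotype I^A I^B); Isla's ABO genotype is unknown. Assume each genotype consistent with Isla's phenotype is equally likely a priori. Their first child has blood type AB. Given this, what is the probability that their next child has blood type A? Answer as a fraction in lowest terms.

Possible genotypes: Isla ∈ {I^B I^B, I^B i}; Wren ∈ {I^A I^B}.
Weight each parental genotype pair by prior × P(type-AB child):
  I^B I^B × I^A I^B: posterior weight 2/3; P(next child type A) = 0.
  I^B i × I^A I^B: posterior weight 1/3; P(next child type A) = 1/4.
Weighted sum = 1/12.

1/12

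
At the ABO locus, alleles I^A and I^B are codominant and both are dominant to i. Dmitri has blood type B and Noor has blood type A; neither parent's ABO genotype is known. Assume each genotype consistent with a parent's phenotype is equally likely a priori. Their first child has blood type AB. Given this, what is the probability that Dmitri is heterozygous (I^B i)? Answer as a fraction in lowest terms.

Possible genotypes: Dmitri ∈ {I^B I^B, I^B i}; Noor ∈ {I^A I^A, I^A i}.
Weight each parental genotype pair by prior × P(type-AB child):
  I^B I^B × I^A I^A: posterior weight 4/9.
  I^B I^B × I^A i: posterior weight 2/9.
  I^B i × I^A I^A: posterior weight 2/9.
  I^B i × I^A i: posterior weight 1/9.
Sum the posterior weight over pairs where Dmitri is I^B i: 1/3.

1/3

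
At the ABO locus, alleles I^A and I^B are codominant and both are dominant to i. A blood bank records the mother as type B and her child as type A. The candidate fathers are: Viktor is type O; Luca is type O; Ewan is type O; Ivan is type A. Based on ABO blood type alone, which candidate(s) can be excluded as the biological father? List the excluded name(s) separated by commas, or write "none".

A candidate is excluded only if no genotype consistent with his phenotype could produce a type A child with a type B mother.
Viktor (type O): no genotype consistent with that phenotype can produce a type-A child with a type-B mother.
Luca (type O): no genotype consistent with that phenotype can produce a type-A child with a type-B mother.
Ewan (type O): no genotype consistent with that phenotype can produce a type-A child with a type-B mother.

Viktor, Luca, Ewan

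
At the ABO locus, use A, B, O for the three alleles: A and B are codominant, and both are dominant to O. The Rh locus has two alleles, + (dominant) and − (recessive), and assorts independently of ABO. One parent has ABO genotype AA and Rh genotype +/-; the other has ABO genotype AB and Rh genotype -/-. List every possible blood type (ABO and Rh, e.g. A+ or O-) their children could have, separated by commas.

A+, A-, AB+, AB-

Gametes from AA × AB give offspring ABO genotypes AA, AB, i.e. phenotypes A, AB.
Rh cross +/- × -/- → phenotypes Rh+, Rh-.
Combining independently: A+, A-, AB+, AB-.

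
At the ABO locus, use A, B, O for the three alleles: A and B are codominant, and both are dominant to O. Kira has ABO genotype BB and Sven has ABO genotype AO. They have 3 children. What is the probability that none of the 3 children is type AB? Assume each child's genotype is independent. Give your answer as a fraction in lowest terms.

1/8

ABO cross BB × AO → 1/2 B, 1/2 AB.
So P(type AB) = 1/2 per child.
P(not type AB) = 1/2 for one child; (1/2)^3 = 1/8.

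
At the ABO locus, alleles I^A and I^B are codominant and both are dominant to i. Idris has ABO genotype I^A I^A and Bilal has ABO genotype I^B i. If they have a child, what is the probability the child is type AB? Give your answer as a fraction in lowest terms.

1/2

ABO cross I^A I^A × I^B i → offspring phenotypes: 1/2 A, 1/2 AB.
So P(type AB) = 1/2.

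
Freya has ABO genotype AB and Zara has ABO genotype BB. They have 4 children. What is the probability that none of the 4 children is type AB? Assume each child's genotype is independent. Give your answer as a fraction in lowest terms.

ABO cross AB × BB → 1/2 B, 1/2 AB.
So P(type AB) = 1/2 per child.
P(not type AB) = 1/2 for one child; (1/2)^4 = 1/16.

1/16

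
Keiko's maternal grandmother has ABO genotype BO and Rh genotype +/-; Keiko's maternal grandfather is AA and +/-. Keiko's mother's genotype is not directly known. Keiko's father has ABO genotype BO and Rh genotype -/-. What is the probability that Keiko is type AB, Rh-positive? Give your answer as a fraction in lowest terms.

1/8

Keiko's mother's ABO genotype from BO × AA: 1/2 AB, 1/2 AO.
Crossing each possibility with the father BO and summing P(type AB): 1/2·1/4 + 1/2·1/4 = 1/4.
Similarly for Rh via the mother's Rh distribution: P(Rh+) = 1/2.
Independent loci: 1/4 × 1/2 = 1/8.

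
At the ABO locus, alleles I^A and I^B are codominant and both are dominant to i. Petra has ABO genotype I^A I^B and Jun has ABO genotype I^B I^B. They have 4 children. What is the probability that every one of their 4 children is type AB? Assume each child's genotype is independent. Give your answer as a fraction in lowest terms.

ABO cross I^A I^B × I^B I^B → 1/2 B, 1/2 AB.
So P(type AB) = 1/2 per child.
All 4 independent: (1/2)^4 = 1/16.

1/16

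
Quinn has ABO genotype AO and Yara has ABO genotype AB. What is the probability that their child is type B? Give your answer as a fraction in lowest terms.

1/4

ABO cross AO × AB → offspring phenotypes: 1/2 A, 1/4 B, 1/4 AB.
So P(type B) = 1/4.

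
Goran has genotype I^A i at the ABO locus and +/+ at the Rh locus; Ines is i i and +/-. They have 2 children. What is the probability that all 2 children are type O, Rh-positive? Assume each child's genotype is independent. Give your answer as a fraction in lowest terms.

ABO cross I^A i × i i → 1/2 O, 1/2 A.
Rh cross +/+ × +/- → 1 Rh+; so P(type O, Rh-positive) = 1/2 × 1 = 1/2 per child.
All 2 independent: (1/2)^2 = 1/4.

1/4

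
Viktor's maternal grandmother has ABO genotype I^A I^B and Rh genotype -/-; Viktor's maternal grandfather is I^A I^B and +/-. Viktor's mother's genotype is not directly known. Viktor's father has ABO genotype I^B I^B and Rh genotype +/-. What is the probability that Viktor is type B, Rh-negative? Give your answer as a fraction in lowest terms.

Viktor's mother's ABO genotype from I^A I^B × I^A I^B: 1/4 I^A I^A, 1/2 I^A I^B, 1/4 I^B I^B.
Crossing each possibility with the father I^B I^B and summing P(type B): 1/4·0 + 1/2·1/2 + 1/4·1 = 1/2.
Similarly for Rh via the mother's Rh distribution: P(Rh-) = 3/8.
Independent loci: 1/2 × 3/8 = 3/16.

3/16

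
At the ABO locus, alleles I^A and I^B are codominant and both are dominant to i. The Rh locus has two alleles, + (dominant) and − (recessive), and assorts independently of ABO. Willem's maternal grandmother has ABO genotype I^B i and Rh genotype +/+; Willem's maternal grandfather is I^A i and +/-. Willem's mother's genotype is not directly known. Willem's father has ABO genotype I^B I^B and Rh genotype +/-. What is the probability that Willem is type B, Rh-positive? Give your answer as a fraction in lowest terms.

21/32

Willem's mother's ABO genotype from I^B i × I^A i: 1/4 I^A I^B, 1/4 I^A i, 1/4 I^B i, 1/4 i i.
Crossing each possibility with the father I^B I^B and summing P(type B): 1/4·1/2 + 1/4·1/2 + 1/4·1 + 1/4·1 = 3/4.
Similarly for Rh via the mother's Rh distribution: P(Rh+) = 7/8.
Independent loci: 3/4 × 7/8 = 21/32.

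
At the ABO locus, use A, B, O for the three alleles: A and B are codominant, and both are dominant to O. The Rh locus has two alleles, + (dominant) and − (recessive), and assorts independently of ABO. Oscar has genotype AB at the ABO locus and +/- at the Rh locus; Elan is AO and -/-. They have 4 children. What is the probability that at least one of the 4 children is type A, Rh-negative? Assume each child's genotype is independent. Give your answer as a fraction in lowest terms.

175/256

ABO cross AB × AO → 1/2 A, 1/4 B, 1/4 AB.
Rh cross +/- × -/- → 1/2 Rh+, 1/2 Rh-; so P(type A, Rh-negative) = 1/2 × 1/2 = 1/4 per child.
P(none) = (3/4)^4 = 81/256; P(at least one) = 1 − 81/256 = 175/256.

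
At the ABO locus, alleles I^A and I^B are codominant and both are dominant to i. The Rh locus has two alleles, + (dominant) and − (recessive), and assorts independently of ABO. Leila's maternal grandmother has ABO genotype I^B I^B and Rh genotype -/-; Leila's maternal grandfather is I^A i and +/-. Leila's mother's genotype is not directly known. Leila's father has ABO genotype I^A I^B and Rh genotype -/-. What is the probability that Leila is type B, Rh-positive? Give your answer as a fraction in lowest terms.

Leila's mother's ABO genotype from I^B I^B × I^A i: 1/2 I^A I^B, 1/2 I^B i.
Crossing each possibility with the father I^A I^B and summing P(type B): 1/2·1/4 + 1/2·1/2 = 3/8.
Similarly for Rh via the mother's Rh distribution: P(Rh+) = 1/4.
Independent loci: 3/8 × 1/4 = 3/32.

3/32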